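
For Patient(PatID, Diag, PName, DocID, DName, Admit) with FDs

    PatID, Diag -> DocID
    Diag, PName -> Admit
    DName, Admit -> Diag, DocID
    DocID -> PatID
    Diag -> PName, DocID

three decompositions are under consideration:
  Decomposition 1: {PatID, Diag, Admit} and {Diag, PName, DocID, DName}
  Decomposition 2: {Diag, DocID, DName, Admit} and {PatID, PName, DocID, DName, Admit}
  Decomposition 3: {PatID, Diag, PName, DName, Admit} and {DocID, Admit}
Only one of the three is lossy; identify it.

Decomposition 3

Decomposition 1: common = {Diag}, closure = {PatID, Diag, PName, DocID, Admit} → lossless.
Decomposition 2: common = {DocID, DName, Admit}, closure = {PatID, Diag, PName, DocID, DName, Admit} → lossless.
Decomposition 3: common = {Admit}, closure = {Admit} → lossy.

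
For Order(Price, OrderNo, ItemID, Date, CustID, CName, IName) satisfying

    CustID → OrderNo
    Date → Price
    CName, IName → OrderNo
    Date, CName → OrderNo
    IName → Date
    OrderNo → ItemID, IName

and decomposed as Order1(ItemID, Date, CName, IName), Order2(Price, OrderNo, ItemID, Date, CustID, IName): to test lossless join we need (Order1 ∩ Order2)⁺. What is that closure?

Order1 ∩ Order2 = {ItemID, Date, IName}.
Date → Price applies, adding Price
Closure: {Price, ItemID, Date, IName}.

Price, ItemID, Date, IName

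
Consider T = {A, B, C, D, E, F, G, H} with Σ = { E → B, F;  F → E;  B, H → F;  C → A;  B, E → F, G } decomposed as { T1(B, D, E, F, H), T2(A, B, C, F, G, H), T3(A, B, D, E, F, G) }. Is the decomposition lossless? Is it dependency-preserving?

Lossless test (chase): Rows 1 and 2 agree on F; apply F→E and equate their E entries. Rows 1 and 2 agree on B, E; apply B, E→F, G and equate their F, G entries. No row becomes fully distinguished — the join is lossy.
Dependency preservation: every FD's attributes lie within a single fragment, so each can be enforced locally — preserved.

lossy but dependency-preserving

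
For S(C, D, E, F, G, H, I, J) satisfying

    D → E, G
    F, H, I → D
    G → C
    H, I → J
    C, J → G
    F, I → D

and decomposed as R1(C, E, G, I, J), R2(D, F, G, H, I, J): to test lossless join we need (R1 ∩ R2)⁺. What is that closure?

R1 ∩ R2 = {G, I, J}.
G → C applies, adding C
Closure: {C, G, I, J}.

C, G, I, J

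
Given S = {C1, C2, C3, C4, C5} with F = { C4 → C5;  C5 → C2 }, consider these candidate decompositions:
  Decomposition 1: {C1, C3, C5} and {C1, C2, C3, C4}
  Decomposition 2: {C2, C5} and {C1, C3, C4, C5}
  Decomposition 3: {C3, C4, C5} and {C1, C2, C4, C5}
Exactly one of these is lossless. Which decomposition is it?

Decomposition 2

Decomposition 1: common = {C1, C3}, closure = {C1, C3} → lossy.
Decomposition 2: common = {C5}, closure = {C2, C5} → lossless.
Decomposition 3: common = {C4, C5}, closure = {C2, C4, C5} → lossy.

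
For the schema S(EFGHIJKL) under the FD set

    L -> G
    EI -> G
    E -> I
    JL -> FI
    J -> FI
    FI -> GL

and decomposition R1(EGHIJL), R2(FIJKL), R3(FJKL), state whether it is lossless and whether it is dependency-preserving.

Lossless test (chase): Rows 1 and 2 agree on L; apply L→G and equate their G entries. Rows 1 and 3 agree on L; apply L→G and equate their G entries. Rows 1 and 2 agree on JL; apply JL→FI and equate their FI entries. Rows 1 and 3 agree on JL; apply JL→FI and equate their FI entries. No row becomes fully distinguished — the join is lossy.
Dependency preservation: FI → GL is not contained in any single fragment, but the restricted closure of its left-hand side across the fragments still reaches the right-hand side; the remaining FDs each lie inside some fragment. All dependencies are preserved.

lossy but dependency-preserving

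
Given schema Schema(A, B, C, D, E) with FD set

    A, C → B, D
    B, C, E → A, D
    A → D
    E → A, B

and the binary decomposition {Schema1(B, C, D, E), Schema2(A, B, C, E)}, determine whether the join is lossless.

Common attributes: Schema1 ∩ Schema2 = {B, C, E}.
Closure of {B, C, E}: B, C, E → A, D applies, adding A, D. So (B, C, E)⁺ = {A, B, C, D, E}.
This closure contains every attribute of Schema1, so Schema1 ∩ Schema2 → Schema1. The join is lossless.

Yes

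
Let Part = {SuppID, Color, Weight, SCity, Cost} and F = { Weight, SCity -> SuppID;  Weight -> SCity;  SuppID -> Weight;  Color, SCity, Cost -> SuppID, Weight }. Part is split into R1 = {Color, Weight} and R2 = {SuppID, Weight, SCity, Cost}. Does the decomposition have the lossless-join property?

No

Common attributes: R1 ∩ R2 = {Weight}.
Closure of {Weight}: Weight → SCity applies, adding SCity; Weight, SCity → SuppID applies, adding SuppID. So (Weight)⁺ = {SuppID, Weight, SCity}.
The closure contains neither all of R1 = {Color, Weight} nor all of R2 = {SuppID, Weight, SCity, Cost}, so the common attributes are not a superkey of either fragment. The join is lossy.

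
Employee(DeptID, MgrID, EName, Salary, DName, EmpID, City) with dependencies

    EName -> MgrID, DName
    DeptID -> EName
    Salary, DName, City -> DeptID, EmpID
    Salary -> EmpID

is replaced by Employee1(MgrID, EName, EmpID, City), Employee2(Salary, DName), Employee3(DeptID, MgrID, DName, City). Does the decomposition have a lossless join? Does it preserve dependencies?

Lossless test (chase): applying each FD to every pair of rows produces no changes in the tableau, so no row becomes fully distinguished — the join is lossy.
Dependency preservation: the restricted closure of {EName} across the fragments never reaches {MgrID, DName}, so EName → MgrID, DName cannot be enforced without a join — not preserved.

lossy and not dependency-preserving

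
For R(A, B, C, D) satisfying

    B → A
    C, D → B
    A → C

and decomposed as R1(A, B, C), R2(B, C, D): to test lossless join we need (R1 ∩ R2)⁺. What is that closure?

A, B, C

R1 ∩ R2 = {B, C}.
B → A applies, adding A
Closure: {A, B, C}.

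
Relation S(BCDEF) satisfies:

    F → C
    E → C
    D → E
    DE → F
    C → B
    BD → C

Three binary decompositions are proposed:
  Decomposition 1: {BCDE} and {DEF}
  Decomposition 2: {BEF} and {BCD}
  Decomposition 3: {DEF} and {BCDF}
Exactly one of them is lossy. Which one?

Decomposition 2

Decomposition 1: common = {DE}, closure = {BCDEF} → lossless.
Decomposition 2: common = {B}, closure = {B} → lossy.
Decomposition 3: common = {DF}, closure = {BCDEF} → lossless.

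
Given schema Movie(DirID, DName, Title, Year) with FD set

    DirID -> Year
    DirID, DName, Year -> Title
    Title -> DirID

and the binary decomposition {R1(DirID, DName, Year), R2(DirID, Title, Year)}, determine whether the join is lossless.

No

Common attributes: R1 ∩ R2 = {DirID, Year}.
No dependency enlarges {DirID, Year}, so (DirID, Year)⁺ = {DirID, Year}.
The closure contains neither all of R1 = {DirID, DName, Year} nor all of R2 = {DirID, Title, Year}, so the common attributes are not a superkey of either fragment. The join is lossy.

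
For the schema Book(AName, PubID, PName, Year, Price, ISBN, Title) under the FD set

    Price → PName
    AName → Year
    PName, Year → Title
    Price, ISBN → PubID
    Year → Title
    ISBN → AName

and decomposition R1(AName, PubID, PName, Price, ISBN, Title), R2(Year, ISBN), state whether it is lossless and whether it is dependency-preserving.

lossless but not dependency-preserving

Lossless test: (ISBN)⁺ = {AName, Year, ISBN, Title}, which contains all of one fragment — lossless.
Dependency preservation: the restricted closure of {AName} across the fragments never reaches {Year}, so AName → Year cannot be enforced without a join — not preserved.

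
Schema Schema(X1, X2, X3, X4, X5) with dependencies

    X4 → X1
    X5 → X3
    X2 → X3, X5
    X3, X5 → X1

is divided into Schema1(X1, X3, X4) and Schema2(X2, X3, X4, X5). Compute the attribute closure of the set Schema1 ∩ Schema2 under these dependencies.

X1, X3, X4

Schema1 ∩ Schema2 = {X3, X4}.
X4 → X1 applies, adding X1
Closure: {X1, X3, X4}.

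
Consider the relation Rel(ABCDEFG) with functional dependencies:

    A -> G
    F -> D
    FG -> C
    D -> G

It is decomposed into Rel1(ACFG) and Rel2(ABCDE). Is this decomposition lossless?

Common attributes: Rel1 ∩ Rel2 = {AC}.
Closure of {AC}: A → G applies, adding G. So (AC)⁺ = {ACG}.
The closure contains neither all of Rel1 = {ACFG} nor all of Rel2 = {ABCDE}, so the common attributes are not a superkey of either fragment. The join is lossy.

No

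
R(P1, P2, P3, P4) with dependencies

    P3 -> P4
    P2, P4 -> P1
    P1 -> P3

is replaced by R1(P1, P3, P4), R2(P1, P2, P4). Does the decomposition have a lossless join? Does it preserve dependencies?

Lossless test: (P1, P4)⁺ = {P1, P3, P4}, which contains all of one fragment — lossless.
Dependency preservation: every FD's attributes lie within a single fragment, so each can be enforced locally — preserved.

lossless and dependency-preserving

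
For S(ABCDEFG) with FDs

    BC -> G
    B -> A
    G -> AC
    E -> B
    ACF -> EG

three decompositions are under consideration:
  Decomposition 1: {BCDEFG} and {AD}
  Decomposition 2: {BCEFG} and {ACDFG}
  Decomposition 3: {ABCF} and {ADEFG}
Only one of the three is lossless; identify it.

Decomposition 1: common = {D}, closure = {D} → lossy.
Decomposition 2: common = {CFG}, closure = {ABCEFG} → lossless.
Decomposition 3: common = {AF}, closure = {AF} → lossy.

Decomposition 2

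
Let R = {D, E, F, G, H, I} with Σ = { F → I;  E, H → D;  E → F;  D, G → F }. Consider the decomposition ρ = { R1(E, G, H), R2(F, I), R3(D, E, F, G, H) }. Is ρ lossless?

Chase test. Columns are D, E, F, G, H, I; row i has aⱼ where attribute j ∈ Ri, else bᵢⱼ.
Initial tableau (one row per fragment):
  row 1: b11 a2 b13 a4 a5 b16
  row 2: b21 b22 a3 b24 b25 a6
  row 3: a1 a2 a3 a4 a5 b36
Rows 2 and 3 agree on F; apply F→I and equate their I entries.
Rows 1 and 3 agree on E, H; apply E, H→D and equate their D entries.
Rows 1 and 3 agree on E; apply E→F and equate their F entries.
Rows 1 and 2 agree on F; apply F→I and equate their I entries.
Row 1 is now all distinguished symbols — the join is lossless.

Yes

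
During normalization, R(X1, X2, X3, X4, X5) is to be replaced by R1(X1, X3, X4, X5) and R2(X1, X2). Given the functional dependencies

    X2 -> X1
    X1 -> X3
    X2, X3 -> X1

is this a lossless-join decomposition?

Common attributes: R1 ∩ R2 = {X1}.
Closure of {X1}: X1 → X3 applies, adding X3. So (X1)⁺ = {X1, X3}.
The closure contains neither all of R1 = {X1, X3, X4, X5} nor all of R2 = {X1, X2}, so the common attributes are not a superkey of either fragment. The join is lossy.

No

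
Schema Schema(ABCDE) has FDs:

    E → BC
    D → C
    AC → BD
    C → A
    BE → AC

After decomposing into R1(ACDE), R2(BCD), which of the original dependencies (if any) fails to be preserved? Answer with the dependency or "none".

E → BC: restricted closure across fragments reaches BC.
D → C lies within R1.
AC → BD: restricted closure across fragments reaches BD.
C → A lies within R1.
BE → AC: restricted closure across fragments reaches AC.
Every dependency is enforceable on the fragments, so the decomposition is dependency-preserving.

none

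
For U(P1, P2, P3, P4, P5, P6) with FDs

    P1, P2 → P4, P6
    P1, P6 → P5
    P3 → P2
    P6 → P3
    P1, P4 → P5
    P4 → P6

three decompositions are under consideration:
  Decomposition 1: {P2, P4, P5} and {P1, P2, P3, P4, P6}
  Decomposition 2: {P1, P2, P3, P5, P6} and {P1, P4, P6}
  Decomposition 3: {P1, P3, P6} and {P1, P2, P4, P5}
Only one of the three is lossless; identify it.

Decomposition 1: common = {P2, P4}, closure = {P2, P3, P4, P6} → lossy.
Decomposition 2: common = {P1, P6}, closure = {P1, P2, P3, P4, P5, P6} → lossless.
Decomposition 3: common = {P1}, closure = {P1} → lossy.

Decomposition 2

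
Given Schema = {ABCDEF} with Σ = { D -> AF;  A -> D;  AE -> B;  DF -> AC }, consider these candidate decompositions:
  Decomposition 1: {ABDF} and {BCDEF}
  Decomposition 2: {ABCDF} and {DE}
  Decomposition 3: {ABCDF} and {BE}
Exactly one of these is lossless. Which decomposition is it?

Decomposition 1

Decomposition 1: common = {BDF}, closure = {ABCDF} → lossless.
Decomposition 2: common = {D}, closure = {ACDF} → lossy.
Decomposition 3: common = {B}, closure = {B} → lossy.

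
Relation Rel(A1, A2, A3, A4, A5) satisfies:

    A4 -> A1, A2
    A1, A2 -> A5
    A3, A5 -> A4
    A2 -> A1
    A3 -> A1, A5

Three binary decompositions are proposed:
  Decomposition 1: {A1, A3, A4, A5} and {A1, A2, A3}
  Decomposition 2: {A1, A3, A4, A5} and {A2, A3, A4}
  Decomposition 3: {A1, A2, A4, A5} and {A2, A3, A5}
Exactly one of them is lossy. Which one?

Decomposition 1: common = {A1, A3}, closure = {A1, A2, A3, A4, A5} → lossless.
Decomposition 2: common = {A3, A4}, closure = {A1, A2, A3, A4, A5} → lossless.
Decomposition 3: common = {A2, A5}, closure = {A1, A2, A5} → lossy.

Decomposition 3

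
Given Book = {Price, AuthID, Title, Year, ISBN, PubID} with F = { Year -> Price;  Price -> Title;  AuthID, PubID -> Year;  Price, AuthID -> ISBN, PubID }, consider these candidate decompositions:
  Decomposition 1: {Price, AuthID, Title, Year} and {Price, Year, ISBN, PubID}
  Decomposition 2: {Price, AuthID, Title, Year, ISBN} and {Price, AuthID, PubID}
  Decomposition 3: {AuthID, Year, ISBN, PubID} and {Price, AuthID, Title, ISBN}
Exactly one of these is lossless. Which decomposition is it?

Decomposition 2

Decomposition 1: common = {Price, Year}, closure = {Price, Title, Year} → lossy.
Decomposition 2: common = {Price, AuthID}, closure = {Price, AuthID, Title, Year, ISBN, PubID} → lossless.
Decomposition 3: common = {AuthID, ISBN}, closure = {AuthID, ISBN} → lossy.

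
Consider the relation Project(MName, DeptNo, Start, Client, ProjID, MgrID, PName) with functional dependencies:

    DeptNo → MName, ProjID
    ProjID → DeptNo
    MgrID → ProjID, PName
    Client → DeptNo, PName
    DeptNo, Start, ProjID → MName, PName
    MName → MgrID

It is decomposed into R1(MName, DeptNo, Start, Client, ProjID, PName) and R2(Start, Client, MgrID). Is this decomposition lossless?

Common attributes: R1 ∩ R2 = {Start, Client}.
Closure of {Start, Client}: Client → DeptNo, PName applies, adding DeptNo, PName; DeptNo → MName, ProjID applies, adding MName, ProjID; MName → MgrID applies, adding MgrID. So (Start, Client)⁺ = {MName, DeptNo, Start, Client, ProjID, MgrID, PName}.
This closure contains every attribute of R1, so R1 ∩ R2 → R1. The join is lossless.

Yes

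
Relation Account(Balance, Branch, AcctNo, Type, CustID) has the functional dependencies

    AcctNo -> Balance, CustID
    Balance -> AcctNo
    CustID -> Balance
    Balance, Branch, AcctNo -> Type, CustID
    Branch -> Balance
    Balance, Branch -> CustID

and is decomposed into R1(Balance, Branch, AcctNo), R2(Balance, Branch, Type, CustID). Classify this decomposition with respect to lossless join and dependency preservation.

lossless and dependency-preserving

Lossless test: (Balance, Branch)⁺ = {Balance, Branch, AcctNo, Type, CustID}, which contains all of one fragment — lossless.
Dependency preservation: AcctNo → Balance, CustID; Balance, Branch, AcctNo → Type, CustID are not contained in any single fragment, but the restricted closure of each left-hand side across the fragments still reaches the right-hand side; the remaining FDs each lie inside some fragment. All dependencies are preserved.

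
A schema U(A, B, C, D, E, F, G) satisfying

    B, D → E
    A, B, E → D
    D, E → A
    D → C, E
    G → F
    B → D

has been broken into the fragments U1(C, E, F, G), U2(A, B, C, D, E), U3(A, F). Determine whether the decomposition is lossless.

Chase test. Columns are A, B, C, D, E, F, G; row i has aⱼ where attribute j ∈ Ui, else bᵢⱼ.
Initial tableau (one row per fragment):
  row 1: b11 b12 a3 b14 a5 a6 a7
  row 2: a1 a2 a3 a4 a5 b26 b27
  row 3: a1 b32 b33 b34 b35 a6 b37
No row becomes fully distinguished — the join is lossy.

No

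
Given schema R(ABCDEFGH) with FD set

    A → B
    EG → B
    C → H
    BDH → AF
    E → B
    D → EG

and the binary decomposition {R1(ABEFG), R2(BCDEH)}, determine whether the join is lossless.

Common attributes: R1 ∩ R2 = {BE}.
No dependency enlarges {BE}, so (BE)⁺ = {BE}.
The closure contains neither all of R1 = {ABEFG} nor all of R2 = {BCDEH}, so the common attributes are not a superkey of either fragment. The join is lossy.

No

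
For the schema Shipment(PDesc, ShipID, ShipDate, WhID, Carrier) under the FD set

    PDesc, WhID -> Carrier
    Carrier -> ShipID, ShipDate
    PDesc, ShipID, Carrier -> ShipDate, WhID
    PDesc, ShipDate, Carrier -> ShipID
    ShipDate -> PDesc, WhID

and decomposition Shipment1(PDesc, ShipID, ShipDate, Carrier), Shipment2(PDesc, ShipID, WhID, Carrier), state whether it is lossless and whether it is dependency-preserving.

lossless and dependency-preserving

Lossless test: (PDesc, ShipID, Carrier)⁺ = {PDesc, ShipID, ShipDate, WhID, Carrier}, which contains all of one fragment — lossless.
Dependency preservation: PDesc, ShipID, Carrier → ShipDate, WhID; ShipDate → PDesc, WhID are not contained in any single fragment, but the restricted closure of each left-hand side across the fragments still reaches the right-hand side; the remaining FDs each lie inside some fragment. All dependencies are preserved.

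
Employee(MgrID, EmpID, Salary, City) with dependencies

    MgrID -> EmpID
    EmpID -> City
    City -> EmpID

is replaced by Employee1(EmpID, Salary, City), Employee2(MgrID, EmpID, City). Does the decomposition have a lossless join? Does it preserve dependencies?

Lossless test: (EmpID, City)⁺ = {EmpID, City}, which is a superkey of neither fragment — lossy.
Dependency preservation: every FD's attributes lie within a single fragment, so each can be enforced locally — preserved.

lossy but dependency-preserving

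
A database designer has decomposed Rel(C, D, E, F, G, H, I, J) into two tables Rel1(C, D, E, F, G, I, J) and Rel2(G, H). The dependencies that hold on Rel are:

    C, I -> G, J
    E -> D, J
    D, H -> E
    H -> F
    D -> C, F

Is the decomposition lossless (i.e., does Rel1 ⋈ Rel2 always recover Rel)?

Common attributes: Rel1 ∩ Rel2 = {G}.
No dependency enlarges {G}, so (G)⁺ = {G}.
The closure contains neither all of Rel1 = {C, D, E, F, G, I, J} nor all of Rel2 = {G, H}, so the common attributes are not a superkey of either fragment. The join is lossy.

No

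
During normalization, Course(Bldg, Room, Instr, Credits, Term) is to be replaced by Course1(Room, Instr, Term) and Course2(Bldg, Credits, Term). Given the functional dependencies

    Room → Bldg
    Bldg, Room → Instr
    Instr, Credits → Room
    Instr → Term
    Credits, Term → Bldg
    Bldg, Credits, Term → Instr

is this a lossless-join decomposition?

Common attributes: Course1 ∩ Course2 = {Term}.
No dependency enlarges {Term}, so (Term)⁺ = {Term}.
The closure contains neither all of Course1 = {Room, Instr, Term} nor all of Course2 = {Bldg, Credits, Term}, so the common attributes are not a superkey of either fragment. The join is lossy.

No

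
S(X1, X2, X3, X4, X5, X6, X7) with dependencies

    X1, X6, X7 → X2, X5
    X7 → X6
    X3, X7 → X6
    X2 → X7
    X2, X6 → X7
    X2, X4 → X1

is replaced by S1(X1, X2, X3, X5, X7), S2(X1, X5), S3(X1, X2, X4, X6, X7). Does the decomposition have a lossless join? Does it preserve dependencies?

Lossless test (chase): Rows 1 and 3 agree on X7; apply X7→X6 and equate their X6 entries. Rows 1 and 3 agree on X1, X6, X7; apply X1, X6, X7→X2, X5 and equate their X2, X5 entries. No row becomes fully distinguished — the join is lossy.
Dependency preservation: X1, X6, X7 → X2, X5; X3, X7 → X6 are not contained in any single fragment, but the restricted closure of each left-hand side across the fragments still reaches the right-hand side; the remaining FDs each lie inside some fragment. All dependencies are preserved.

lossy but dependency-preserving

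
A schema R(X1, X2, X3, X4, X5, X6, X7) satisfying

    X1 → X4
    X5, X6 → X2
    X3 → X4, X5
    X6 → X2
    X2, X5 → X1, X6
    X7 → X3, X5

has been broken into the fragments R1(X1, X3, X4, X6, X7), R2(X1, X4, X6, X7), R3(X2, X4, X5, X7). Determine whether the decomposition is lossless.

No

Chase test. Columns are X1, X2, X3, X4, X5, X6, X7; row i has aⱼ where attribute j ∈ Ri, else bᵢⱼ.
Initial tableau (one row per fragment):
  row 1: a1 b12 a3 a4 b15 a6 a7
  row 2: a1 b22 b23 a4 b25 a6 a7
  row 3: b31 a2 b33 a4 a5 b36 a7
Rows 1 and 2 agree on X6; apply X6→X2 and equate their X2 entries.
Rows 1 and 2 agree on X7; apply X7→X3, X5 and equate their X3, X5 entries.
Rows 1 and 3 agree on X7; apply X7→X3, X5 and equate their X3, X5 entries.
No row becomes fully distinguished — the join is lossy.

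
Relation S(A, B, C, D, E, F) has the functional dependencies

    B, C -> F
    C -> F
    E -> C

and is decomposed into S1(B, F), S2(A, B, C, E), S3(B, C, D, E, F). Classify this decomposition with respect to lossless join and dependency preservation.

Lossless test (chase): Rows 2 and 3 agree on B, C; apply B, C→F and equate their F entries. No row becomes fully distinguished — the join is lossy.
Dependency preservation: every FD's attributes lie within a single fragment, so each can be enforced locally — preserved.

lossy but dependency-preserving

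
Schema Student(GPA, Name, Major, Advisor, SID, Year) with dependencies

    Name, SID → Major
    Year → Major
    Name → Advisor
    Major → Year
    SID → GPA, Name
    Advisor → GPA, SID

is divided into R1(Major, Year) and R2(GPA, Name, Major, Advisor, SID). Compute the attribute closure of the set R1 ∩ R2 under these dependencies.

R1 ∩ R2 = {Major}.
Major → Year applies, adding Year
Closure: {Major, Year}.

Major, Year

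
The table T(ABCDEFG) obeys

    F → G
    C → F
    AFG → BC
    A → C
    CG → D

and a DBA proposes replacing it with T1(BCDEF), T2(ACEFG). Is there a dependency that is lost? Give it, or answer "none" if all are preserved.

Check AFG → BC: no single fragment contains all of {ABCFG}, and the restricted closure of {AFG} across the fragments never reaches {BC}.
F → G is preserved.
C → F is preserved.
A → C is preserved.
CG → D is preserved.

AFG → BC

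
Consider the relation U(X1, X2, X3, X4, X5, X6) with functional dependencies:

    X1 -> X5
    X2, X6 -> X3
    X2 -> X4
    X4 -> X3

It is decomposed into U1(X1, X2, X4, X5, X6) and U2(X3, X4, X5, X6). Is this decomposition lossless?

Common attributes: U1 ∩ U2 = {X4, X5, X6}.
Closure of {X4, X5, X6}: X4 → X3 applies, adding X3. So (X4, X5, X6)⁺ = {X3, X4, X5, X6}.
This closure contains every attribute of U2, so U1 ∩ U2 → U2. The join is lossless.

Yes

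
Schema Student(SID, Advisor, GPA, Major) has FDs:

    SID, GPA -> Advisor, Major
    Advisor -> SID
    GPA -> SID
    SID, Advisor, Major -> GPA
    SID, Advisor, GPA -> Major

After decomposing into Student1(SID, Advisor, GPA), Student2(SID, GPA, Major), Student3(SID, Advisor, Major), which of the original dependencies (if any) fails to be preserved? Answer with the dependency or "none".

SID, Advisor, Major -> GPA

Check SID, Advisor, Major → GPA: no single fragment contains all of {SID, Advisor, GPA, Major}, and the restricted closure of {SID, Advisor, Major} across the fragments never reaches {GPA}.
SID, GPA → Advisor, Major is preserved.
Advisor → SID is preserved.
GPA → SID is preserved.
SID, Advisor, GPA → Major is preserved.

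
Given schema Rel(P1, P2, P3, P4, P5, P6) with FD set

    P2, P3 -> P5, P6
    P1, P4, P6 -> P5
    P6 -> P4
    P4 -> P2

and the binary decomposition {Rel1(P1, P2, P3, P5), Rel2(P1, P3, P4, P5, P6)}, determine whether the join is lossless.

No

Common attributes: Rel1 ∩ Rel2 = {P1, P3, P5}.
No dependency enlarges {P1, P3, P5}, so (P1, P3, P5)⁺ = {P1, P3, P5}.
The closure contains neither all of Rel1 = {P1, P2, P3, P5} nor all of Rel2 = {P1, P3, P4, P5, P6}, so the common attributes are not a superkey of either fragment. The join is lossy.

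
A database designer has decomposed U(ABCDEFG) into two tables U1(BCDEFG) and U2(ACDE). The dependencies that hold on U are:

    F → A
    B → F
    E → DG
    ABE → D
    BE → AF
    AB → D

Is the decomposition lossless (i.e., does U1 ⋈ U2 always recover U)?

Common attributes: U1 ∩ U2 = {CDE}.
Closure of {CDE}: E → DG applies, adding G. So (CDE)⁺ = {CDEG}.
The closure contains neither all of U1 = {BCDEFG} nor all of U2 = {ACDE}, so the common attributes are not a superkey of either fragment. The join is lossy.

No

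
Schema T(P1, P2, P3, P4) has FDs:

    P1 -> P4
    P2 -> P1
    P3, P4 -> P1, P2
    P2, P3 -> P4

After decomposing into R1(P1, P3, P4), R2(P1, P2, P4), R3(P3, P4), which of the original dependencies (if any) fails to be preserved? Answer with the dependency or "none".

P3, P4 -> P1, P2

Check P3, P4 → P1, P2: no single fragment contains all of {P1, P2, P3, P4}, and the restricted closure of {P3, P4} across the fragments never reaches {P1, P2}.
P1 → P4 is preserved.
P2 → P1 is preserved.
P2, P3 → P4 is preserved.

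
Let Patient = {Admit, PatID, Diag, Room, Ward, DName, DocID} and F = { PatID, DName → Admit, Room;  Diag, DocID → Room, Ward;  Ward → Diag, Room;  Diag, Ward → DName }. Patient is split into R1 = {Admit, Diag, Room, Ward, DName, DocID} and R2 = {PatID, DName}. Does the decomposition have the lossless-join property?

Common attributes: R1 ∩ R2 = {DName}.
No dependency enlarges {DName}, so (DName)⁺ = {DName}.
The closure contains neither all of R1 = {Admit, Diag, Room, Ward, DName, DocID} nor all of R2 = {PatID, DName}, so the common attributes are not a superkey of either fragment. The join is lossy.

No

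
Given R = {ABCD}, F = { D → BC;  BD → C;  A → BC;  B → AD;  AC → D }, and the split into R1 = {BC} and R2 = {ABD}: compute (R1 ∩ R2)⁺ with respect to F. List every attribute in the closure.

R1 ∩ R2 = {B}.
B → AD applies, adding AD
D → BC applies, adding C
Closure: {ABCD}.

ABCD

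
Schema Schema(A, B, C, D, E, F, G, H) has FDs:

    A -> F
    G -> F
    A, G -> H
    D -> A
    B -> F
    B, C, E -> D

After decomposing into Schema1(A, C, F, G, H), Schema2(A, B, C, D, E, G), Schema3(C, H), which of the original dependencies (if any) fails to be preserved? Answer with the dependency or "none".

Check B → F: no single fragment contains all of {B, F}, and the restricted closure of {B} across the fragments never reaches {F}.
A → F is preserved.
G → F is preserved.
A, G → H is preserved.
D → A is preserved.
B, C, E → D is preserved.

B -> F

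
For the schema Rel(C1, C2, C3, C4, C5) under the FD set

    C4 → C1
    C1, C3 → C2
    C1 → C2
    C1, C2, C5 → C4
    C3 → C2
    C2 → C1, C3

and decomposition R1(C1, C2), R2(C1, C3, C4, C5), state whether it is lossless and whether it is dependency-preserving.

lossless and dependency-preserving

Lossless test: (C1)⁺ = {C1, C2, C3}, which contains all of one fragment — lossless.
Dependency preservation: C1, C3 → C2; C1, C2, C5 → C4; C3 → C2; C2 → C1, C3 are not contained in any single fragment, but the restricted closure of each left-hand side across the fragments still reaches the right-hand side; the remaining FDs each lie inside some fragment. All dependencies are preserved.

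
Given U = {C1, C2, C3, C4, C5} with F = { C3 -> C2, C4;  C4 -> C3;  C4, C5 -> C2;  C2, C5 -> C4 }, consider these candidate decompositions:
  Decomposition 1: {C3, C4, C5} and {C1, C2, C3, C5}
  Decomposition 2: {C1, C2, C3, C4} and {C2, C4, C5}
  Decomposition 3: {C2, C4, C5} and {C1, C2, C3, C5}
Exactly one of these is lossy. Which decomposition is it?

Decomposition 1: common = {C3, C5}, closure = {C2, C3, C4, C5} → lossless.
Decomposition 2: common = {C2, C4}, closure = {C2, C3, C4} → lossy.
Decomposition 3: common = {C2, C5}, closure = {C2, C3, C4, C5} → lossless.

Decomposition 2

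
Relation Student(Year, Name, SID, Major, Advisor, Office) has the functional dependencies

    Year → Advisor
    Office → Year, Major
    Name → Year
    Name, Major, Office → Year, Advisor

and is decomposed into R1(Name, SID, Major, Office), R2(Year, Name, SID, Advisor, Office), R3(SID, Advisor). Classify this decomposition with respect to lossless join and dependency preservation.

Lossless test (chase): Rows 1 and 2 agree on Office; apply Office→Year, Major and equate their Year, Major entries. Rows 1 and 2 agree on Name, Major, Office; apply Name, Major, Office→Year, Advisor and equate their Year, Advisor entries. Row 1 is now all distinguished symbols — the join is lossless.
Dependency preservation: Office → Year, Major; Name, Major, Office → Year, Advisor are not contained in any single fragment, but the restricted closure of each left-hand side across the fragments still reaches the right-hand side; the remaining FDs each lie inside some fragment. All dependencies are preserved.

lossless and dependency-preserving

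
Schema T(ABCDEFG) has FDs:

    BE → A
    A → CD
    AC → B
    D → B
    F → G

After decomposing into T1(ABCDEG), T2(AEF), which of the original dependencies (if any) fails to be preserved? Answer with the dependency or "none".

F → G

Check F → G: no single fragment contains all of {FG}, and the restricted closure of {F} across the fragments never reaches {G}.
BE → A is preserved.
A → CD is preserved.
AC → B is preserved.
D → B is preserved.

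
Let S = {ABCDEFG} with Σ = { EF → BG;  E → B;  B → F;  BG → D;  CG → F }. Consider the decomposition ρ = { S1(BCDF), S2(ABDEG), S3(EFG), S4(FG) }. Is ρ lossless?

No

Chase test. Columns are ABCDEFG; row i has aⱼ where attribute j ∈ Si, else bᵢⱼ.
Initial tableau (one row per fragment):
  row 1: b11 a2 a3 a4 b15 a6 b17
  row 2: a1 a2 b23 a4 a5 b26 a7
  row 3: b31 b32 b33 b34 a5 a6 a7
  row 4: b41 b42 b43 b44 b45 a6 a7
Rows 2 and 3 agree on E; apply E→B and equate their B entries.
Rows 1 and 2 agree on B; apply B→F and equate their F entries.
Rows 2 and 3 agree on BG; apply BG→D and equate their D entries.
No row becomes fully distinguished — the join is lossy.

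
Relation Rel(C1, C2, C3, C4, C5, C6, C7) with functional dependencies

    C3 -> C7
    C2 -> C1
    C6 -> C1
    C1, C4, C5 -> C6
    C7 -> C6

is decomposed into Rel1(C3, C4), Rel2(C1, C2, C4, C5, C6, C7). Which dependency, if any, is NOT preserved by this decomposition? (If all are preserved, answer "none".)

C3 -> C7

Check C3 → C7: no single fragment contains all of {C3, C7}, and the restricted closure of {C3} across the fragments never reaches {C7}.
C2 → C1 is preserved.
C6 → C1 is preserved.
C1, C4, C5 → C6 is preserved.
C7 → C6 is preserved.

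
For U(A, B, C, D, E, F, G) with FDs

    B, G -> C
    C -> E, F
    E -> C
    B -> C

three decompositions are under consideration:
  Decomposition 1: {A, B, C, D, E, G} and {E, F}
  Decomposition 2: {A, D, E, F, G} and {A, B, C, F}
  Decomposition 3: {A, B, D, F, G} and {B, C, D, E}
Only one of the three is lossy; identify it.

Decomposition 1: common = {E}, closure = {C, E, F} → lossless.
Decomposition 2: common = {A, F}, closure = {A, F} → lossy.
Decomposition 3: common = {B, D}, closure = {B, C, D, E, F} → lossless.

Decomposition 2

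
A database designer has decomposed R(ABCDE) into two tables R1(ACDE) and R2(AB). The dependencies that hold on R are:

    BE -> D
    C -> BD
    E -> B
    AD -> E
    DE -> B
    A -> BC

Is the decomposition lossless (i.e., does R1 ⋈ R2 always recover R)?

Yes

Common attributes: R1 ∩ R2 = {A}.
Closure of {A}: A → BC applies, adding BC; C → BD applies, adding D; AD → E applies, adding E. So (A)⁺ = {ABCDE}.
This closure contains every attribute of R1, so R1 ∩ R2 → R1. The join is lossless.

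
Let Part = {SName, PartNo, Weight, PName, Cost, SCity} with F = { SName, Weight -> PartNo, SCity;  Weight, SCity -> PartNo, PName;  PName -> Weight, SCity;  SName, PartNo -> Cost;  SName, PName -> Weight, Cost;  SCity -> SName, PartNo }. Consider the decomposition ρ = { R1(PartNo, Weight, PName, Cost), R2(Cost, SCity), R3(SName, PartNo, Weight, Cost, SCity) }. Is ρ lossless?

Chase test. Columns are SName, PartNo, Weight, PName, Cost, SCity; row i has aⱼ where attribute j ∈ Ri, else bᵢⱼ.
Initial tableau (one row per fragment):
  row 1: b11 a2 a3 a4 a5 b16
  row 2: b21 b22 b23 b24 a5 a6
  row 3: a1 a2 a3 b34 a5 a6
Rows 2 and 3 agree on SCity; apply SCity→SName, PartNo and equate their SName, PartNo entries.
No row becomes fully distinguished — the join is lossy.

No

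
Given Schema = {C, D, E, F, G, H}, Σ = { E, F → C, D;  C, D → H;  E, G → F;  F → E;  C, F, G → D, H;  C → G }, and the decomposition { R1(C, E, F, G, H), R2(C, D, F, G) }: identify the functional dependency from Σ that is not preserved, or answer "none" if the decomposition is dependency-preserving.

C, D → H

Check C, D → H: no single fragment contains all of {C, D, H}, and the restricted closure of {C, D} across the fragments never reaches {H}.
E, F → C, D is preserved.
E, G → F is preserved.
F → E is preserved.
C, F, G → D, H is preserved.
C → G is preserved.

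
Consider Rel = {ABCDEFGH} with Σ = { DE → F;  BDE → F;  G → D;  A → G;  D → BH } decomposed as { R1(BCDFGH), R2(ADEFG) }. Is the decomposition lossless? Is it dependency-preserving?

lossy but dependency-preserving

Lossless test: (DFG)⁺ = {BDFGH}, which is a superkey of neither fragment — lossy.
Dependency preservation: BDE → F is not contained in any single fragment, but the restricted closure of its left-hand side across the fragments still reaches the right-hand side; the remaining FDs each lie inside some fragment. All dependencies are preserved.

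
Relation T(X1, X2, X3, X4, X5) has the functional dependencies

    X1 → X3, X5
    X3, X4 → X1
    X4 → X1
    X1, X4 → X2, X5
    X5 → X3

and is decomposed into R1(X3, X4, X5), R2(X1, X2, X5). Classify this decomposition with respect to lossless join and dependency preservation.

Lossless test: (X5)⁺ = {X3, X5}, which is a superkey of neither fragment — lossy.
Dependency preservation: the restricted closure of {X3, X4} across the fragments never reaches {X1}, so X3, X4 → X1 cannot be enforced without a join — not preserved.

lossy and not dependency-preserving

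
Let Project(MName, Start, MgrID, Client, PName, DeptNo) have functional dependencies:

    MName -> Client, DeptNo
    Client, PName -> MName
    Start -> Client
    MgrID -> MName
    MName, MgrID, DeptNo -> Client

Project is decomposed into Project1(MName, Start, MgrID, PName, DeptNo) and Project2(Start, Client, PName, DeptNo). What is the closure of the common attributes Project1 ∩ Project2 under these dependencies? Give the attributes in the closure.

MName, Start, Client, PName, DeptNo

Project1 ∩ Project2 = {Start, PName, DeptNo}.
Start → Client applies, adding Client
Client, PName → MName applies, adding MName
Closure: {MName, Start, Client, PName, DeptNo}.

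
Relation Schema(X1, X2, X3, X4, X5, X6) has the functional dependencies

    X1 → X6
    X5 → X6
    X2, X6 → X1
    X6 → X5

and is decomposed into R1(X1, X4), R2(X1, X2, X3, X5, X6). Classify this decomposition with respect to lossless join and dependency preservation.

Lossless test: (X1)⁺ = {X1, X5, X6}, which is a superkey of neither fragment — lossy.
Dependency preservation: every FD's attributes lie within a single fragment, so each can be enforced locally — preserved.

lossy but dependency-preserving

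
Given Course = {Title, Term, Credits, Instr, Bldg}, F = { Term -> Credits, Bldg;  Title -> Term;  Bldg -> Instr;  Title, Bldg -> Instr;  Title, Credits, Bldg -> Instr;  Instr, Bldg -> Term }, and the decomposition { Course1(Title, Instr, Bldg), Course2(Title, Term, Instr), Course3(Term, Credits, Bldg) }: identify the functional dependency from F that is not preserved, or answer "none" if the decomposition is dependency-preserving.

Term → Credits, Bldg lies within Course3.
Title → Term lies within Course2.
Bldg → Instr lies within Course1.
Title, Bldg → Instr lies within Course1.
Title, Credits, Bldg → Instr: restricted closure across fragments reaches Instr.
Instr, Bldg → Term: restricted closure across fragments reaches Term.
Every dependency is enforceable on the fragments, so the decomposition is dependency-preserving.

none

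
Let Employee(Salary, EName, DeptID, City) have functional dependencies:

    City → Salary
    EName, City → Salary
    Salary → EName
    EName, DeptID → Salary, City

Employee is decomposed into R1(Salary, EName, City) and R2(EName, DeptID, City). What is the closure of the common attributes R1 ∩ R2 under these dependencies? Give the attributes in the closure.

Salary, EName, City

R1 ∩ R2 = {EName, City}.
City → Salary applies, adding Salary
Closure: {Salary, EName, City}.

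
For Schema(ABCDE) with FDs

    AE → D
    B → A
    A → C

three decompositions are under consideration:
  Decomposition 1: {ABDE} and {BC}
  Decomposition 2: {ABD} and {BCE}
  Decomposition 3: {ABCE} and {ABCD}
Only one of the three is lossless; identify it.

Decomposition 1: common = {B}, closure = {ABC} → lossless.
Decomposition 2: common = {B}, closure = {ABC} → lossy.
Decomposition 3: common = {ABC}, closure = {ABC} → lossy.

Decomposition 1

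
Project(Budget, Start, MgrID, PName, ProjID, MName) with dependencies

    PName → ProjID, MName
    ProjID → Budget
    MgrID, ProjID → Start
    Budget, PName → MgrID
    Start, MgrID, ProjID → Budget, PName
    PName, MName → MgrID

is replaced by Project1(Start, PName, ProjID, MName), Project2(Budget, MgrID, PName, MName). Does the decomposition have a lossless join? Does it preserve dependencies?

Lossless test: (PName, MName)⁺ = {Budget, Start, MgrID, PName, ProjID, MName}, which contains all of one fragment — lossless.
Dependency preservation: the restricted closure of {ProjID} across the fragments never reaches {Budget}, so ProjID → Budget cannot be enforced without a join — not preserved.

lossless but not dependency-preserving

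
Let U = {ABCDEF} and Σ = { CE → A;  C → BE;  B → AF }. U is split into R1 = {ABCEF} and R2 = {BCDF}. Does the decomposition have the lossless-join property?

Common attributes: R1 ∩ R2 = {BCF}.
Closure of {BCF}: C → BE applies, adding E; B → AF applies, adding A. So (BCF)⁺ = {ABCEF}.
This closure contains every attribute of R1, so R1 ∩ R2 → R1. The join is lossless.

Yes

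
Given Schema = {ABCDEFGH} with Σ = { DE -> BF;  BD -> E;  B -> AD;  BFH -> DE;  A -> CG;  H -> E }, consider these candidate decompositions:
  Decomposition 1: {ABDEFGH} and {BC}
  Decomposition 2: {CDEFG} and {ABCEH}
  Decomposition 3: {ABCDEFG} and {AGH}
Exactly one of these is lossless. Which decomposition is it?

Decomposition 1: common = {B}, closure = {ABCDEFG} → lossless.
Decomposition 2: common = {CE}, closure = {CE} → lossy.
Decomposition 3: common = {AG}, closure = {ACG} → lossy.

Decomposition 1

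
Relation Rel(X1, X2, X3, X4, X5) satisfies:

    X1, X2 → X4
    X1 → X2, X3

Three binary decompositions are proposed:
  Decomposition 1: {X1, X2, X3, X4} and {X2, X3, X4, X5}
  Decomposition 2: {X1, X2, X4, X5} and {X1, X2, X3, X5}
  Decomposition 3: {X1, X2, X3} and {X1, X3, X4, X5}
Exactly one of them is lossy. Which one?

Decomposition 1

Decomposition 1: common = {X2, X3, X4}, closure = {X2, X3, X4} → lossy.
Decomposition 2: common = {X1, X2, X5}, closure = {X1, X2, X3, X4, X5} → lossless.
Decomposition 3: common = {X1, X3}, closure = {X1, X2, X3, X4} → lossless.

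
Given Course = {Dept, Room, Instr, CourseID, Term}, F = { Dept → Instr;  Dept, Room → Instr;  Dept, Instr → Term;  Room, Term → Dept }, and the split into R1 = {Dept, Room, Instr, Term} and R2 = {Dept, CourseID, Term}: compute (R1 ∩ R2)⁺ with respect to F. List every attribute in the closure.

Dept, Instr, Term

R1 ∩ R2 = {Dept, Term}.
Dept → Instr applies, adding Instr
Closure: {Dept, Instr, Term}.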